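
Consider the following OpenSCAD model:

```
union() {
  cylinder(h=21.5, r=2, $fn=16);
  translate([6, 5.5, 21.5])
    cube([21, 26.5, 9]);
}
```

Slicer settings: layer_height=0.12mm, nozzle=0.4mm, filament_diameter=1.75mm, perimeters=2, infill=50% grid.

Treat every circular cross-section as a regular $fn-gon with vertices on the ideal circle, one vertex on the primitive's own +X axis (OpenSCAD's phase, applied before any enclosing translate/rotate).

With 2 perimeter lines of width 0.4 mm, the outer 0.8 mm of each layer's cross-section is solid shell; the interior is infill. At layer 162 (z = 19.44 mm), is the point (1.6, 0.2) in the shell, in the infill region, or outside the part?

At z = 19.44 mm: the r=2 cylinder gives a regular 16-gon of circumradius 2 (constant along its height); the cube at (6, 5.5) does not reach this height (z outside [21.5, 30.5]); Taking the union: only the r=2 cylinder is present, so the union is just that shape — 1 connected region. Overall, the cross-section is a single solid region. The nearest boundary edge runs (2.00, 0.00)→(1.85, 0.77); distance from the point to it = 0.35 mm. The point is inside the cross-section, 0.35 mm from the nearest boundary — within the 0.8 mm shell band (2 × 0.4).

shell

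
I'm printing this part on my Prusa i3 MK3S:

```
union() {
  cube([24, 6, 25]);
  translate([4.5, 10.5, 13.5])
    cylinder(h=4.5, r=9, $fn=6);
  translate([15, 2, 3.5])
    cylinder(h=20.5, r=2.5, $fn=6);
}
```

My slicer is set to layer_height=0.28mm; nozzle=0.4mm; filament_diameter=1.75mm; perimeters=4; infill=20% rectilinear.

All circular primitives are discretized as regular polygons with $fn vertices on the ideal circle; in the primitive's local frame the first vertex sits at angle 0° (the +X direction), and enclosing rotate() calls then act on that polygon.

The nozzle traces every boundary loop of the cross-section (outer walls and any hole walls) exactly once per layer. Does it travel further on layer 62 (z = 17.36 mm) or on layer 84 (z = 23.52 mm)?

Layer 62 (z = 17.36): the 24×6 cube contributes its full rectangle (perimeter 60.00 mm); the r=9 cylinder at (4.5, 10.5) gives a regular 6-gon of circumradius 9 (constant along its height) (perimeter = 2·6·9.000·sin(180°/6) = 54.00 mm); the cylinder at (15, 2): section is a regular 6-gon, circumradius r=2.5 (perimeter = 2·6·2.500·sin(180°/6) = 15.00 mm); Merging all regions: the regions partially overlap (shared area 48.59 mm²), so the edge portions inside another operand are dropped and the merged outline is re-measured after clipping — boundary = 87.19 mm. So its perimeter = 87.19 mm. Layer 84 (z = 23.52): the cube (footprint 24×6) is included at this height (perimeter 60.00 mm); the cylinder at (4.5, 10.5) is not intersected at this z (z outside [13.5, 18]); the cylinder at (15, 2): section is a regular 6-gon, circumradius r=2.5 (perimeter = 2·6·2.500·sin(180°/6) = 15.00 mm); Combining (union): the regions partially overlap (shared area 15.81 mm²), so the edge portions inside another operand are dropped and the merged outline is re-measured after clipping — boundary = 60.19 mm. So its perimeter = 60.19 mm. Layer 62 is larger (87.19 vs 60.19 mm).

layer 62 (z = 17.36 mm)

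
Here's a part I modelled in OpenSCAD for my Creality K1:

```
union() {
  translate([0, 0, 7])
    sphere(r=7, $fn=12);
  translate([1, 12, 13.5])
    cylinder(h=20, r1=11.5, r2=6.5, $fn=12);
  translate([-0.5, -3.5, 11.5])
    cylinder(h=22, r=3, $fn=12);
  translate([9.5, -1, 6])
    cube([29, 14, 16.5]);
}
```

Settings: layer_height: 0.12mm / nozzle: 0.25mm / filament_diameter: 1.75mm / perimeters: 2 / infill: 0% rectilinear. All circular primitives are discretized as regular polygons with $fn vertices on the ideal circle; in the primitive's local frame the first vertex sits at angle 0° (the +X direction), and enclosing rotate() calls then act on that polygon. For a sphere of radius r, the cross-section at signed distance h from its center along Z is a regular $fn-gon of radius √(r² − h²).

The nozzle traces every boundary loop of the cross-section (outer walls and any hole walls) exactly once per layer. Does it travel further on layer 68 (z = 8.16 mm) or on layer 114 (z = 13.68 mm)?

Layer 68 (z = 8.16): the r=7 sphere slices to a regular 12-gon of circumradius 6.903 (√(r²−h²) with h=1.16 from center) (perimeter = 2·12·6.903·sin(180°/12) = 42.88 mm); the cone at (1, 12) is absent (z outside [13.5, 33.5]); the cylinder at (-0.5, -3.5) does not reach this height (z outside [11.5, 33.5]); the cube at (9.5, -1) is present — its section is the full 29×14 rectangle (perimeter 86.00 mm); Taking the union: the 2 present regions are separate (no shared area or edge), so areas and boundary lengths simply add and each stays a separate island — boundary = 128.88 mm. So its perimeter = 128.88 mm. Layer 114 (z = 13.68): the sphere: section is a regular 12-gon, circumradius = √(r²−h²) = √(7²−6.68²) = 2.092 (perimeter = 2·12·2.092·sin(180°/12) = 13.00 mm); the cone at (1, 12) contributes a regular 12-gon of circumradius 11.455 (interpolated between r1=11.5 and r2=6.5 at t=0.009) (perimeter = 2·12·11.455·sin(180°/12) = 71.15 mm); the r=3 cylinder at (-0.5, -3.5) gives a regular 12-gon of circumradius 3 (constant along its height) (perimeter = 2·12·3.000·sin(180°/12) = 18.63 mm); the cube at (9.5, -1) (footprint 29×14) is included at this height (perimeter 86.00 mm); Merging all regions: the regions partially overlap (shared area 22.93 mm²), so the edge portions inside another operand are dropped and the merged outline is re-measured after clipping — boundary = 153.35 mm. So its perimeter = 153.35 mm. Layer 114 is larger (153.35 vs 128.88 mm).

layer 114 (z = 13.68 mm)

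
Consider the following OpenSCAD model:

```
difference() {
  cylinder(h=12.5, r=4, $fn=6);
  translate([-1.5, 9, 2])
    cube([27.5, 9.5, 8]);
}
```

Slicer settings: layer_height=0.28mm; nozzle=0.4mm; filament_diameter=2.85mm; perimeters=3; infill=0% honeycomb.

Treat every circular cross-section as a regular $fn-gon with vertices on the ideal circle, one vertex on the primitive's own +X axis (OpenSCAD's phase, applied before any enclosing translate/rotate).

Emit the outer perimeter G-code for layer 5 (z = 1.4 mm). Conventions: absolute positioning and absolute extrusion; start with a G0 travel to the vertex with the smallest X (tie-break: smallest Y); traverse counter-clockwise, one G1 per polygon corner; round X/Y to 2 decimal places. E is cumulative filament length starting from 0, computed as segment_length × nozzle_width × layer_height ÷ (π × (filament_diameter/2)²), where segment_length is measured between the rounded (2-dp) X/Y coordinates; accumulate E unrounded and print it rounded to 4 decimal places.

G0 X-4.00 Y0.00 Z1.40
G1 X-2.00 Y-3.46 E0.0702
G1 X2.00 Y-3.46 E0.1404
G1 X4.00 Y0.00 E0.2106
G1 X2.00 Y3.46 E0.2807
G1 X-2.00 Y3.46 E0.3509
G1 X-4.00 Y0.00 E0.4211

At z = 1.4 mm: the r=4 cylinder contributes a regular 6-gon of circumradius 4; the cube at (-1.5, 9) is not intersected at this z (z outside [2, 10]); Taking the first minus the rest: none of the subtracted shapes is present at this height, so the r=4 cylinder is unchanged — 1 connected region. The outline is a single polygon with 6 vertices. Extrusion per mm of travel: 0.4 × 0.28 / (π × 1.425²) = 0.017557. Accumulating E over each segment gives final E = 0.4211.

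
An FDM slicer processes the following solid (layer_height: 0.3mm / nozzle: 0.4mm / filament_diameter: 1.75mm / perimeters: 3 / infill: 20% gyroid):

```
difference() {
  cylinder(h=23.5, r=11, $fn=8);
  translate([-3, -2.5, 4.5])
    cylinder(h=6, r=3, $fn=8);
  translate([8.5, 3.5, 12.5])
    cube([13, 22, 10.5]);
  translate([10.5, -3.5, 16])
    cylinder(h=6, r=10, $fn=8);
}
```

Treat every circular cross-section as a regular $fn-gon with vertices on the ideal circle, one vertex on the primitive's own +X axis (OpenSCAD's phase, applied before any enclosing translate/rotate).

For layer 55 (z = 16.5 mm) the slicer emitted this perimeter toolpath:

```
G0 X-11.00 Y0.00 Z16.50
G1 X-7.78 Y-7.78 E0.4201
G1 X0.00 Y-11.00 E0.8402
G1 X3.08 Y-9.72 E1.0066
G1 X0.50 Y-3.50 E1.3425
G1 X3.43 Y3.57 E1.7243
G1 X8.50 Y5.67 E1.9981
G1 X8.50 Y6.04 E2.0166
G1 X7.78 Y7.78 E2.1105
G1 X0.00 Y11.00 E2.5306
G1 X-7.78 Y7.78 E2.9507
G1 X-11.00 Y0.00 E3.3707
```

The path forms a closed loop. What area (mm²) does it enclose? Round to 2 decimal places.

Apply the shoelace formula to the sequence of (X, Y) vertices; enclosed area = 240.52 mm².

240.52 mm²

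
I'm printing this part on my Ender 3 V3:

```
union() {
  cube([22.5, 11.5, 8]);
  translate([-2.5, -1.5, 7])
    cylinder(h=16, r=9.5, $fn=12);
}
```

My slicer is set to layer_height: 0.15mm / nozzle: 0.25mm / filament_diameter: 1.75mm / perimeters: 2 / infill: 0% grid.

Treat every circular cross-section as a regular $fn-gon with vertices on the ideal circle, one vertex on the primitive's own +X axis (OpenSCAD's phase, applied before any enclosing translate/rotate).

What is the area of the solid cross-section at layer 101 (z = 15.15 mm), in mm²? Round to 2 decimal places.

At z = 15.15 mm: the cube does not reach this height (z outside [0, 8]); the cylinder at (-2.5, -1.5): section is a regular 12-gon, circumradius r=9.5 (area = (12/2)·9.500²·sin(360°/12) = 270.75 mm²); Merging all regions: only the r=9.5 cylinder at (-2.5, -1.5) is present, so the union is just that shape — area = 270.75 mm². Overall, the cross-section is a single solid region. Net area = 270.75 mm².

270.75 mm²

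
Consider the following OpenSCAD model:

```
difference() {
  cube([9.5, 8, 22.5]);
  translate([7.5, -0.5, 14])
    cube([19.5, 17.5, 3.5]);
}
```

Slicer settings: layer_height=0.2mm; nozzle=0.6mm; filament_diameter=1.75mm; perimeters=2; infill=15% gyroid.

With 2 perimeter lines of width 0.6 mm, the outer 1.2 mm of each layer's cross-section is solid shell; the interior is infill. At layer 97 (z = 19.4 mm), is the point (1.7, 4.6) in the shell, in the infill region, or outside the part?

infill

At z = 19.4 mm: the cube (footprint 9.5×8) is included at this height; the cube at (7.5, -0.5) does not reach this height (z outside [14, 17.5]); Subtracting the remaining from the first: none of the subtracted shapes is present at this height, so the 9.5×8 cube is unchanged — 1 connected region. Overall, the cross-section is a single solid region. The nearest boundary edge runs (0.00, 8.00)→(0.00, 0.00); distance from the point to it = 1.70 mm. The point is inside the cross-section and 1.70 mm from the nearest boundary — more than the 1.2 mm shell width (2 × 0.6), so it's in the infill interior.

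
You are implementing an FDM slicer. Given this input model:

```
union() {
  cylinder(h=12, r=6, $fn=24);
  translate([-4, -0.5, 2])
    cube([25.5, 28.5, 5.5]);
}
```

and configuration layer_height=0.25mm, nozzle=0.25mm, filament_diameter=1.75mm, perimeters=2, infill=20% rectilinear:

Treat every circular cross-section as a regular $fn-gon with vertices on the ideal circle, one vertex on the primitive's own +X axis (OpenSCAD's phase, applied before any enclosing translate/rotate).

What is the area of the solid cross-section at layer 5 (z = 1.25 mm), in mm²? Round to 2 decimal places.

111.81 mm²

At z = 1.25 mm: the cylinder: section is a regular 24-gon, circumradius r=6 (area = (24/2)·6.000²·sin(360°/24) = 111.81 mm²); the cube at (-4, -0.5) does not reach this height (z outside [2, 7.5]); Merging all regions: only the r=6 cylinder is present, so the union is just that shape — area = 111.81 mm². Overall, the cross-section is a single solid region. Net area = 111.81 mm².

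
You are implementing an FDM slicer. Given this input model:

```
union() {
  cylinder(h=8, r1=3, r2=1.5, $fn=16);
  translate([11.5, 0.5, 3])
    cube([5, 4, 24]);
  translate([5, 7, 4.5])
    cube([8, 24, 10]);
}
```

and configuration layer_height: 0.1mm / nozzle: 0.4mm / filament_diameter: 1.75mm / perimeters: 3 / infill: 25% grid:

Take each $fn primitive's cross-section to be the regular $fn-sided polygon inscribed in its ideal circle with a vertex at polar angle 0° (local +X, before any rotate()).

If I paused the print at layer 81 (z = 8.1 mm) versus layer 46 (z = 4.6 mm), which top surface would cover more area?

Layer 81 (z = 8.1): the cone is not intersected at this z (z outside [0, 8]); the 5×4 cube at (11.5, 0.5) contributes its full rectangle (area 20.00 mm²); the cube at (5, 7) is present — its section is the full 8×24 rectangle (area 192.00 mm²); Combining (union): the 2 present regions are separate (no shared area or edge), so areas and boundary lengths simply add and each stays a separate island — area = 212.00 mm². So its area = 212.00 mm². Layer 46 (z = 4.6): the cone: at t=0.575 of its height the radius interpolates to r₁+(r₂−r₁)t = 2.138, giving a regular 16-gon of that circumradius (area = (16/2)·2.138²·sin(360°/16) = 13.99 mm²); the 5×4 cube at (11.5, 0.5) contributes its full rectangle (area 20.00 mm²); the cube at (5, 7) (footprint 8×24) is included at this height (area 192.00 mm²); Merging all regions: the 3 present regions are separate (no shared area or edge), so areas and boundary lengths simply add and each stays a separate island — area = 225.99 mm². So its area = 225.99 mm². Layer 46 is larger (225.99 vs 212.00 mm²).

layer 46 (z = 4.6 mm)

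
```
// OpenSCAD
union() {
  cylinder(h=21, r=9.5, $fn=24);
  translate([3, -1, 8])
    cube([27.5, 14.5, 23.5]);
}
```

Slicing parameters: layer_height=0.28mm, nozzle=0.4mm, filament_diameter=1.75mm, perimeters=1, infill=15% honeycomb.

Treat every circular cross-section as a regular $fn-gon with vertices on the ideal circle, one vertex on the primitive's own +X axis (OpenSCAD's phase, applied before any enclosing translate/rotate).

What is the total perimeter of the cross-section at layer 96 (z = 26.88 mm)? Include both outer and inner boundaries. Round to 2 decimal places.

84.00 mm

At z = 26.88 mm: the cylinder is not intersected at this z (z outside [0, 21]); the cube at (3, -1) is present — its section is the full 27.5×14.5 rectangle (perimeter 84.00 mm); Taking the union: only the 27.5×14.5 cube at (3, -1) is present, so the union is just that shape — boundary = 84.00 mm. Overall, the cross-section is a single solid region. Total boundary length (outer) = 84.00 mm.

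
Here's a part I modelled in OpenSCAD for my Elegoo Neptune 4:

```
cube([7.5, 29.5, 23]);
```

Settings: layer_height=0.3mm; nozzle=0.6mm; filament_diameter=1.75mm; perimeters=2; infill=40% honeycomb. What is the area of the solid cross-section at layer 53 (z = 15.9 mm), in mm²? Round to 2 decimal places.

At z = 15.9 mm: the cube (footprint 7.5×29.5) is included at this height (area 221.25 mm²). Overall, the cross-section is a single solid region. Net area = 221.25 mm².

221.25 mm²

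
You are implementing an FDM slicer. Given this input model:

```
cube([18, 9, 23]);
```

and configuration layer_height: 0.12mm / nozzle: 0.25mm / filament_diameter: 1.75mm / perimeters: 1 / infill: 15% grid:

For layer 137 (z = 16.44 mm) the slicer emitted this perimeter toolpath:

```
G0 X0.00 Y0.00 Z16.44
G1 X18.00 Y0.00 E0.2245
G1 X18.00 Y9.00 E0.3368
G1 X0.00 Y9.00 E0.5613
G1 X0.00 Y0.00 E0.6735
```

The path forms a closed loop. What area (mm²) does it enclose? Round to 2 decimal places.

162.00 mm²

Apply the shoelace formula to the sequence of (X, Y) vertices; enclosed area = 162.00 mm².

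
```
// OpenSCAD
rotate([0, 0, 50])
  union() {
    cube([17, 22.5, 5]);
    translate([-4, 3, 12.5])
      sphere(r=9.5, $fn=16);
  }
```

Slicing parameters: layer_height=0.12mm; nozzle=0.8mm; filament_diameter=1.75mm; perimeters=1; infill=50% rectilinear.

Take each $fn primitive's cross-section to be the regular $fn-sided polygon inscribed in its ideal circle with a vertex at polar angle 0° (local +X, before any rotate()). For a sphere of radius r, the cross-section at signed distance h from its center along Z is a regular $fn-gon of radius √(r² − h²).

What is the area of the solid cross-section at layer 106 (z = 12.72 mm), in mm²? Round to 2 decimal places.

At z = 12.72 mm: the cube does not reach this height (z outside [0, 5]); the r=9.5 sphere at (-4, 3) contributes a regular 16-gon of circumradius √(9.5²−0.22²) = 9.497 (area = (16/2)·9.497²·sin(360°/16) = 276.15 mm²); Combining (union): only the r=9.5 sphere at (-4, 3) is present, so the union is just that shape — area = 276.15 mm²; (whole slice rotated 50° about Z — lengths, areas and connectivity unchanged). Overall, the cross-section is a single solid region. Net area = 276.15 mm².

276.15 mm²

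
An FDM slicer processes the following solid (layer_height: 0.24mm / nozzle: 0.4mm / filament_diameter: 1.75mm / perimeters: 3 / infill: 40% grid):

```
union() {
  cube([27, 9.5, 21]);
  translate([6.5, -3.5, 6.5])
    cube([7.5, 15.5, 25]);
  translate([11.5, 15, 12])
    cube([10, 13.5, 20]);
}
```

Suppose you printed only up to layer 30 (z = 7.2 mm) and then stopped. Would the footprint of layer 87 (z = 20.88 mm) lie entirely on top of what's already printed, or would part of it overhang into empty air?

part overhangs

Compare the two slices. At z = 7.2: the 27×9.5 cube contributes its full rectangle (area 256.50 mm²); the cube at (6.5, -3.5) (footprint 7.5×15.5) is included at this height (area 116.25 mm²); the cube at (11.5, 15) is not intersected at this z (z outside [12, 32]); Combining (union): the regions partially overlap — summed areas 372.75 mm² minus the doubly-counted overlap 71.25 mm² gives 301.50 mm² — area = 301.50 mm². At z = 20.88: the cube (footprint 27×9.5) is included at this height (area 256.50 mm²); the cube at (6.5, -3.5) (footprint 7.5×15.5) is included at this height (area 116.25 mm²); the cube at (11.5, 15) is present — its section is the full 10×13.5 rectangle (area 135.00 mm²); Taking the union: the regions partially overlap — summed areas 507.75 mm² minus the doubly-counted overlap 71.25 mm² gives 436.50 mm² — area = 436.50 mm². Checking containment: at z = 20.88 the cross-section extends beyond the z = 7.2 cross-section by about 135.00 mm².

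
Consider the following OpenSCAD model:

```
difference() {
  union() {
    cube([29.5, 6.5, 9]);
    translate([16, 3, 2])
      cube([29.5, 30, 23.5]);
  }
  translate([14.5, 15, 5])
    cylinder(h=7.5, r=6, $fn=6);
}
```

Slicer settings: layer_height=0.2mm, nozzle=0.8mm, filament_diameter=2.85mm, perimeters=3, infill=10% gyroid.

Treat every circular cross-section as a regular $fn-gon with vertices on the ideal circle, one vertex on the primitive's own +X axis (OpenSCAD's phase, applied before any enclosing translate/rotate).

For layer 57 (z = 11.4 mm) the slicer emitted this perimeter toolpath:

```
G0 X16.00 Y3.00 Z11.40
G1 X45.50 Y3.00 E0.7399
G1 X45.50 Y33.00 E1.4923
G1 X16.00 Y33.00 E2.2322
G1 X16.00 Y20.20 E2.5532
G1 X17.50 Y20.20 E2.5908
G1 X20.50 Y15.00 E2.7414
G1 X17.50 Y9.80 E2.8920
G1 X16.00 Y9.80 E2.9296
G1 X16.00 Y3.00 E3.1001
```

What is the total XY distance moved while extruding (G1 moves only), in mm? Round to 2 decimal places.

Sum the Euclidean lengths of each G1 segment: total = 123.61 mm.

123.61 mm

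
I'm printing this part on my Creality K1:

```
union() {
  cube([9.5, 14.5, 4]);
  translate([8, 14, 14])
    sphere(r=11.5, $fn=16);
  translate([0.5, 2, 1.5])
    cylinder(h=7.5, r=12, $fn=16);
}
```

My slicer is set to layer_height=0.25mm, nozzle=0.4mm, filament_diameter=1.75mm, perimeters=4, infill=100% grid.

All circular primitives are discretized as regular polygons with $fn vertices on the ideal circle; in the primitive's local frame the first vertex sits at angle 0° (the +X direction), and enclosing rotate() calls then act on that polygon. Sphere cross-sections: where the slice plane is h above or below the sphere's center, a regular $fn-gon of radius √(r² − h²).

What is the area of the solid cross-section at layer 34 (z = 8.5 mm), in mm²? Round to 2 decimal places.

At z = 8.5 mm: the cube is not intersected at this z (z outside [0, 4]); the sphere at (8, 14): section is a regular 16-gon, circumradius = √(r²−h²) = √(11.5²−5.5²) = 10.100 (area = (16/2)·10.100²·sin(360°/16) = 312.27 mm²); the r=12 cylinder at (0.5, 2) contributes a regular 16-gon of circumradius 12 (area = (16/2)·12.000²·sin(360°/16) = 440.85 mm²); Merging all regions: the regions partially overlap — summed areas 753.12 mm² minus the doubly-counted overlap 87.81 mm² gives 665.31 mm² — area = 665.31 mm². Overall, the cross-section is a single solid region. Net area = 665.31 mm².

665.31 mm²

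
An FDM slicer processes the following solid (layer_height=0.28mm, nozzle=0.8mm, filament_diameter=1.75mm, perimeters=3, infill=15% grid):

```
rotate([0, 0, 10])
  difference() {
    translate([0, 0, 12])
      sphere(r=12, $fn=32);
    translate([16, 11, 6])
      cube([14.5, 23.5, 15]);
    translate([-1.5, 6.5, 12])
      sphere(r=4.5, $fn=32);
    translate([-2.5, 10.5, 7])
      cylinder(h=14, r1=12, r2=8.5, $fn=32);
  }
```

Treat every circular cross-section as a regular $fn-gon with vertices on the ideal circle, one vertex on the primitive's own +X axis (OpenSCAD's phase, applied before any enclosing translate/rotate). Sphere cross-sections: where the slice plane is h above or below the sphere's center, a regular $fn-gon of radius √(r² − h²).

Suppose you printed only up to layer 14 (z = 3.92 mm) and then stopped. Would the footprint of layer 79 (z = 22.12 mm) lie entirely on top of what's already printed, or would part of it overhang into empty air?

entirely on top

Compare the two slices. At z = 3.92: the r=12 sphere contributes a regular 32-gon of circumradius √(12²−8.08²) = 8.872 (area = (32/2)·8.872²·sin(360°/32) = 245.70 mm²); the cube at (16, 11) is not intersected at this z (z outside [6, 21]); the sphere at (-1.5, 6.5) is absent (|z−center|=8.080 > r=4.5); the cone at (-2.5, 10.5) is absent (z outside [7, 21]); Subtracting the remaining from the first: none of the subtracted shapes is present at this height, so the r=12 sphere is unchanged — area = 245.70 mm²; (whole slice rotated 10° about Z — lengths, areas and connectivity unchanged). At z = 22.12: the r=12 sphere slices to a regular 32-gon of circumradius 6.449 (√(r²−h²) with h=10.12 from center) (area = (32/2)·6.449²·sin(360°/32) = 129.81 mm²); the cube at (16, 11) is not intersected at this z (z outside [6, 21]); the sphere at (-1.5, 6.5) is absent (|z−center|=10.120 > r=4.5); the cone at (-2.5, 10.5) is absent (z outside [7, 21]); Subtracting the remaining from the first: none of the subtracted shapes is present at this height, so the r=12 sphere is unchanged — area = 129.81 mm²; (rotated 10° about Z; rotation is an isometry so areas/perimeters/island counts are preserved). Checking containment: the cross-section at z = 22.12 is a subset of the cross-section at z = 3.92.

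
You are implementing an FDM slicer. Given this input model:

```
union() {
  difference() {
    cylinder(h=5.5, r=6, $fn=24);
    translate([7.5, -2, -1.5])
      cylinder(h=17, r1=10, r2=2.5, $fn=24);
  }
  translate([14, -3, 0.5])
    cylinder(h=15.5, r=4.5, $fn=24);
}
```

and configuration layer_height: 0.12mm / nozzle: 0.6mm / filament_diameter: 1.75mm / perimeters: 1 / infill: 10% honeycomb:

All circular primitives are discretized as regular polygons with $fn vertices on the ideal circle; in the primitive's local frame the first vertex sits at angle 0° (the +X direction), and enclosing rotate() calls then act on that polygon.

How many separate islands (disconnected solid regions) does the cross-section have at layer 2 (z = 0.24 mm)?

At z = 0.24 mm: the r=6 cylinder contributes a regular 24-gon of circumradius 6; the cone at (7.5, -2): at t=0.102 of its height the radius interpolates to r₁+(r₂−r₁)t = 9.232, giving a regular 24-gon of that circumradius; Taking the first minus the rest: starting from the r=6 cylinder, the cone at (7.5, -2) partially overlaps it — only the 64.53 mm² overlap (of its 264.73 mm²) is removed, clipping the outline — 1 connected region; the cylinder at (14, -3) is not intersected at this z (z outside [0.5, 16]); Combining (union): only that combined region is present, so the union is just that shape — 1 connected region. Overall, the cross-section is a single solid region. Island count = 1.

1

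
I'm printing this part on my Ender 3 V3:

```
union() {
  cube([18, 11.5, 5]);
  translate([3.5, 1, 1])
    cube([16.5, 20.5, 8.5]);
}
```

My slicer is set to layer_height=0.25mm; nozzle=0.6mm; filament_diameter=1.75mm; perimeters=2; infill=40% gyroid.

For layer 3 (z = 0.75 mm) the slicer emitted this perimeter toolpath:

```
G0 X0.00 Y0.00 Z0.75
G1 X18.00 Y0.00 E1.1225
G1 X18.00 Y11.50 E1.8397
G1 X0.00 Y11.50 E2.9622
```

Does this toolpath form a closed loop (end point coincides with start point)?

Start point (G0): (0.00, 0.00). End point (last G1): the path does not return to the start — open.

no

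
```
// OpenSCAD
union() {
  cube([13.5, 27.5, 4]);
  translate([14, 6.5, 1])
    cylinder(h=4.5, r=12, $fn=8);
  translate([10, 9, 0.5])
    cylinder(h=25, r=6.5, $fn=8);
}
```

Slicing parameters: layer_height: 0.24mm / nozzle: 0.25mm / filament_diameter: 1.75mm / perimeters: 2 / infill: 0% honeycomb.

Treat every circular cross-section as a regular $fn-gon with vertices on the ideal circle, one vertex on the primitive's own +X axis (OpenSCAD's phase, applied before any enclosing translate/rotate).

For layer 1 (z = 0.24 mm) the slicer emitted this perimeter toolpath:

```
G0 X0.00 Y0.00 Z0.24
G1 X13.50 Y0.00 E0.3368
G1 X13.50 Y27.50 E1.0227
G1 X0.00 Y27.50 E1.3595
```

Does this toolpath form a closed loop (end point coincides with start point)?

Start point (G0): (0.00, 0.00). End point (last G1): the path does not return to the start — open.

no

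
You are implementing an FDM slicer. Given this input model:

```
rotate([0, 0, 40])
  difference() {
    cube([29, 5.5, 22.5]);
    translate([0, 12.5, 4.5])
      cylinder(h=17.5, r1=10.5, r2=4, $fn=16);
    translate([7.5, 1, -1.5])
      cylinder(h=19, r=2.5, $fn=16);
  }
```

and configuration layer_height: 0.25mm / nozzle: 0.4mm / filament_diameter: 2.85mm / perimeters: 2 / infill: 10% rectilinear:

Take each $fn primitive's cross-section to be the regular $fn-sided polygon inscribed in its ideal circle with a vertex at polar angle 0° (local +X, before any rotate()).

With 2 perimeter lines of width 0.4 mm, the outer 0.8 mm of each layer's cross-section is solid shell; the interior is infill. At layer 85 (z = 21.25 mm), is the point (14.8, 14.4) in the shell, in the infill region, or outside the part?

At z = 21.25 mm: the 29×5.5 cube contributes its full rectangle; the cone at (0, 12.5) (r1=10.5→r2=4) has section circumradius 4.279 here — a regular 16-gon; the cylinder at (7.5, 1) is absent (z outside [-1.5, 17.5]); Taking the first minus the rest: starting from the 29×5.5 cube, the cone at (0, 12.5) misses the remaining region (no effect) — 1 connected region; (whole slice rotated 40° about Z — lengths, areas and connectivity unchanged). Overall, the cross-section is a single solid region. Undo the 40° rotation: the query point maps to (20.594, 1.518) in the un-rotated model frame. The nearest boundary edge runs (29.00, 0.00)→(0.00, 0.00); distance from the point to it = 1.52 mm. The point is inside the cross-section and 1.52 mm from the nearest boundary — more than the 0.8 mm shell width (2 × 0.4), so it's in the infill interior.

infill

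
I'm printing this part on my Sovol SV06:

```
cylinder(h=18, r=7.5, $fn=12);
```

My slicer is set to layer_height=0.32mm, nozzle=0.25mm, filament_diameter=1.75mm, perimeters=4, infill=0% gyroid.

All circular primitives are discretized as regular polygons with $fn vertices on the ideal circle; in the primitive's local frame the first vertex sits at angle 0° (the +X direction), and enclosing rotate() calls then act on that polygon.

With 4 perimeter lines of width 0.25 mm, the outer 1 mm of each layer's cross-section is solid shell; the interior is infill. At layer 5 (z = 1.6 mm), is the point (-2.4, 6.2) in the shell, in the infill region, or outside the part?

shell

At z = 1.6 mm: the r=7.5 cylinder gives a regular 12-gon of circumradius 7.5 (constant along its height). Overall, the cross-section is a single solid region. The nearest boundary edge runs (0.00, 7.50)→(-3.75, 6.50); distance from the point to it = 0.63 mm. The point is inside the cross-section, 0.63 mm from the nearest boundary — within the 1 mm shell band (4 × 0.25).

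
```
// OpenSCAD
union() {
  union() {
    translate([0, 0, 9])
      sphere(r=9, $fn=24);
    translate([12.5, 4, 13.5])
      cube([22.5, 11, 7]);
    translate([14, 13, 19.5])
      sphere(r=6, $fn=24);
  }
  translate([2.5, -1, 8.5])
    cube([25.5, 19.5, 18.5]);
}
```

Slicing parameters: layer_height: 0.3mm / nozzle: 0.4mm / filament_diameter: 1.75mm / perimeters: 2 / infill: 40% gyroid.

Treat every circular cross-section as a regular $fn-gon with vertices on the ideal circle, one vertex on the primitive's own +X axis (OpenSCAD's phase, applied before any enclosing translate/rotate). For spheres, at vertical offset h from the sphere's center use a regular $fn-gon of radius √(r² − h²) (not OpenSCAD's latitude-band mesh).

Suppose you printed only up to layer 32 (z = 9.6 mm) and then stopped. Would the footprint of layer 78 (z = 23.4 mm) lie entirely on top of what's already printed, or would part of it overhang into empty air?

entirely on top

Compare the two slices. At z = 9.6: the sphere: section is a regular 24-gon, circumradius = √(r²−h²) = √(9²−0.6²) = 8.980 (area = (24/2)·8.980²·sin(360°/24) = 250.45 mm²); the cube at (12.5, 4) is not intersected at this z (z outside [13.5, 20.5]); the sphere at (14, 13) is not intersected at this z (|z−center|=9.900 > r=6); Combining (union): only the r=9 sphere is present, so the union is just that shape — area = 250.45 mm²; the cube at (2.5, -1) is present — its section is the full 25.5×19.5 rectangle (area 497.25 mm²); Taking the union: the regions partially overlap — summed areas 747.70 mm² minus the doubly-counted overlap 46.99 mm² gives 700.71 mm² — area = 700.71 mm². At z = 23.4: the sphere is absent (|z−center|=14.400 > r=9); the cube at (12.5, 4) is absent (z outside [13.5, 20.5]); the r=6 sphere at (14, 13) slices to a regular 24-gon of circumradius 4.560 (√(r²−h²) with h=3.9 from center) (area = (24/2)·4.560²·sin(360°/24) = 64.57 mm²); Combining (union): only the r=6 sphere at (14, 13) is present, so the union is just that shape — area = 64.57 mm²; the cube at (2.5, -1) is present — its section is the full 25.5×19.5 rectangle (area 497.25 mm²); Taking the union: the result so far lies entirely inside the 25.5×19.5 cube at (2.5, -1), so the union is just the 25.5×19.5 cube at (2.5, -1) — area = 497.25 mm². Checking containment: the cross-section at z = 23.4 is a subset of the cross-section at z = 9.6.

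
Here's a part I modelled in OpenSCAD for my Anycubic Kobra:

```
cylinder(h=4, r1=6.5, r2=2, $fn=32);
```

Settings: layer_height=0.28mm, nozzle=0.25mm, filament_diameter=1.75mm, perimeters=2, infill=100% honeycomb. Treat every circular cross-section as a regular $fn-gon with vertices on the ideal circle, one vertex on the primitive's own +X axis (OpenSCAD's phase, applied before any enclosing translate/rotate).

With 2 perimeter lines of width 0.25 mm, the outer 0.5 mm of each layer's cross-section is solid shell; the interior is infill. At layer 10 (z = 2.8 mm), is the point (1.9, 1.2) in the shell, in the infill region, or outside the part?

infill

At z = 2.8 mm: the cone (r1=6.5→r2=2) has section circumradius 3.350 here — a regular 32-gon. Overall, the cross-section is a single solid region. The nearest boundary edge runs (3.09, 1.28)→(2.79, 1.86); distance from the point to it = 1.09 mm. The point is inside the cross-section and 1.09 mm from the nearest boundary — more than the 0.5 mm shell width (2 × 0.25), so it's in the infill interior.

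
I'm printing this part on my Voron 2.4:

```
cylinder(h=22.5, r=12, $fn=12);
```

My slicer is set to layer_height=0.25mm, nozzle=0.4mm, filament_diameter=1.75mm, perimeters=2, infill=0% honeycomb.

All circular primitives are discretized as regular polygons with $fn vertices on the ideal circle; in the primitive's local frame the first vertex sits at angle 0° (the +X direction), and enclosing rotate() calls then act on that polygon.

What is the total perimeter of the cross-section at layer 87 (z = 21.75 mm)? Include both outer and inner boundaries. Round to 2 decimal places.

74.54 mm

At z = 21.75 mm: the r=12 cylinder gives a regular 12-gon of circumradius 12 (constant along its height) (perimeter = 2·12·12.000·sin(180°/12) = 74.54 mm). Overall, the cross-section is a single solid region. Total boundary length (outer) = 74.54 mm.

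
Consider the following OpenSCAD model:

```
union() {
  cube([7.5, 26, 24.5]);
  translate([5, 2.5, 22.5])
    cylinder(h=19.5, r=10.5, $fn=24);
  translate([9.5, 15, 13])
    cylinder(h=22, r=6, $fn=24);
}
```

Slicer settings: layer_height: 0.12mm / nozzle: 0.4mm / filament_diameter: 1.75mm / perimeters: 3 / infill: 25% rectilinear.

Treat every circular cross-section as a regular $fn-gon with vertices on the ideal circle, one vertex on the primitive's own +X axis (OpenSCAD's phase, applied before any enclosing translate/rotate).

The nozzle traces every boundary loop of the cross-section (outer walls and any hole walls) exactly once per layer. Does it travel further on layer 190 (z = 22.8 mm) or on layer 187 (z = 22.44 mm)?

layer 190 (z = 22.8 mm)

Layer 190 (z = 22.8): the 7.5×26 cube contributes its full rectangle (perimeter 67.00 mm); the cylinder at (5, 2.5): section is a regular 24-gon, circumradius r=10.5 (perimeter = 2·24·10.500·sin(180°/24) = 65.79 mm); the cylinder at (9.5, 15): section is a regular 24-gon, circumradius r=6 (perimeter = 2·24·6.000·sin(180°/24) = 37.59 mm); Combining (union): the regions partially overlap (shared area 138.60 mm²), so the edge portions inside another operand are dropped and the merged outline is re-measured after clipping — boundary = 97.10 mm. So its perimeter = 97.10 mm. Layer 187 (z = 22.44): the 7.5×26 cube contributes its full rectangle (perimeter 67.00 mm); the cylinder at (5, 2.5) does not reach this height (z outside [22.5, 42]); the r=6 cylinder at (9.5, 15) gives a regular 24-gon of circumradius 6 (constant along its height) (perimeter = 2·24·6.000·sin(180°/24) = 37.59 mm); Taking the union: the regions partially overlap (shared area 32.49 mm²), so the edge portions inside another operand are dropped and the merged outline is re-measured after clipping — boundary = 78.68 mm. So its perimeter = 78.68 mm. Layer 190 is larger (97.10 vs 78.68 mm).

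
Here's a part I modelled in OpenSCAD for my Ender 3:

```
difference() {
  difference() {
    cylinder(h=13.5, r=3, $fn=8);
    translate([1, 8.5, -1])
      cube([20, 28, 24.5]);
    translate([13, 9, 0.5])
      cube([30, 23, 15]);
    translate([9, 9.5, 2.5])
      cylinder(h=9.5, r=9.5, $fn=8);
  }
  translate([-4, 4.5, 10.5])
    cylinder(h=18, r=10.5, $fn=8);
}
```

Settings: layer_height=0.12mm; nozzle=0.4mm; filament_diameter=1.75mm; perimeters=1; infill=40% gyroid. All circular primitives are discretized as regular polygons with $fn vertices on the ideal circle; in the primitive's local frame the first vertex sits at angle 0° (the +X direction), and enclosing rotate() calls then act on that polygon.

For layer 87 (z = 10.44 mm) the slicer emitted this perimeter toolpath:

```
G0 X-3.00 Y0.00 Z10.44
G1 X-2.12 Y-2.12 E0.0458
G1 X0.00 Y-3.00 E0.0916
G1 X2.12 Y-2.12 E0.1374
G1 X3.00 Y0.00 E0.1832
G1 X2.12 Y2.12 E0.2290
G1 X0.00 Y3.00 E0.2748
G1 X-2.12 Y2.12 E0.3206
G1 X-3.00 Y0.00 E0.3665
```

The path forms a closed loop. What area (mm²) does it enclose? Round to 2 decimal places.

25.44 mm²

Apply the shoelace formula to the sequence of (X, Y) vertices; enclosed area = 25.44 mm².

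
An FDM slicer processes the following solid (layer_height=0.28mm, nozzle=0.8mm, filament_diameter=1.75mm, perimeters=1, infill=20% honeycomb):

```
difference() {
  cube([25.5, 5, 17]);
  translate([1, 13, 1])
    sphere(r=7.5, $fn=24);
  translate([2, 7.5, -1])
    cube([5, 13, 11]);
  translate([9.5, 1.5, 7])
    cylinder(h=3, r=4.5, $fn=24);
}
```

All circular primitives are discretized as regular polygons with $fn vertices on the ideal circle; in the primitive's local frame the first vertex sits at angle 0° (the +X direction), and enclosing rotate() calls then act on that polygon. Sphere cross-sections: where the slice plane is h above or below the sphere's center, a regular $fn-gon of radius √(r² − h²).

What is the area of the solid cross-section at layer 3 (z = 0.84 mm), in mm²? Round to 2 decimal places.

At z = 0.84 mm: the cube (footprint 25.5×5) is included at this height (area 127.50 mm²); the sphere at (1, 13): section is a regular 24-gon, circumradius = √(r²−h²) = √(7.5²−0.16²) = 7.498 (area = (24/2)·7.498²·sin(360°/24) = 174.62 mm²); the 5×13 cube at (2, 7.5) contributes its full rectangle (area 65.00 mm²); the cylinder at (9.5, 1.5) is not intersected at this z (z outside [7, 10]); Subtracting the remaining from the first: starting from the 25.5×5 cube (127.50 mm²), the r=7.5 sphere at (1, 13) misses the remaining region (no effect); the 5×13 cube at (2, 7.5) misses the remaining region (no effect) — area = 127.50 mm². Overall, the cross-section is a single solid region. Net area = 127.50 mm².

127.50 mm²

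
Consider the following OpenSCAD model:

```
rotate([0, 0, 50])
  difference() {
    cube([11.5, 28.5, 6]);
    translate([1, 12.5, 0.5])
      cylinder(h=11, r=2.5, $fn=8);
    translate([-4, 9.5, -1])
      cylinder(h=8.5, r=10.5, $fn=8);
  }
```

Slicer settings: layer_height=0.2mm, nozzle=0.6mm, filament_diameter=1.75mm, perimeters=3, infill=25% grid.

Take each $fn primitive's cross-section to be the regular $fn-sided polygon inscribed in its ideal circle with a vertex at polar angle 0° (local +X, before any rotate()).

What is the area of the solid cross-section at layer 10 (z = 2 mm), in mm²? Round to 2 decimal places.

At z = 2 mm: the cube is present — its section is the full 11.5×28.5 rectangle (area 327.75 mm²); the cylinder at (1, 12.5): section is a regular 8-gon, circumradius r=2.5 (area = (8/2)·2.500²·sin(360°/8) = 17.68 mm²); the r=10.5 cylinder at (-4, 9.5) gives a regular 8-gon of circumradius 10.5 (constant along its height) (area = (8/2)·10.500²·sin(360°/8) = 311.83 mm²); After the difference (first − rest): starting from the 11.5×28.5 cube (327.75 mm²), the r=2.5 cylinder at (1, 12.5) partially overlaps it — only the 13.42 mm² overlap (of its 17.68 mm²) is removed, clipping the outline; the r=10.5 cylinder at (-4, 9.5) partially overlaps it — only the 65.12 mm² overlap (of its 311.83 mm²) is removed, clipping the outline — area = 249.21 mm²; (rotated 50° about Z; rotation is an isometry so areas/perimeters/island counts are preserved). Overall, the cross-section is a single solid region. Net area = 249.21 mm².

249.21 mm²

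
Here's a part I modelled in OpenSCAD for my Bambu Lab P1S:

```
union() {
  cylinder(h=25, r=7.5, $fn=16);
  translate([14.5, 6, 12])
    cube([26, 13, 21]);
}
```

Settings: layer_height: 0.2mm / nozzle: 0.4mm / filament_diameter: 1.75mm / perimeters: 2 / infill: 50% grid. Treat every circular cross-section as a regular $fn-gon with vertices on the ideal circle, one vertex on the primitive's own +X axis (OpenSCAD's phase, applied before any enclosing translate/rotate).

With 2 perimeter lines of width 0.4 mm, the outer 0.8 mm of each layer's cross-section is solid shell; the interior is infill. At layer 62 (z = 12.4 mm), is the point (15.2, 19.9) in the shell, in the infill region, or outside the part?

outside

At z = 12.4 mm: the cylinder: section is a regular 16-gon, circumradius r=7.5; the cube at (14.5, 6) (footprint 26×13) is included at this height; Taking the union: the 2 present regions are separate (no shared area or edge), so areas and boundary lengths simply add and each stays a separate island — 2 connected regions. Overall, the cross-section has 2 separate islands. The nearest boundary edge runs (14.50, 19.00)→(40.50, 19.00); distance from the point to it = 0.90 mm. The point is not inside any of the regions above, so it lies outside the cross-section (0.90 mm from the nearest boundary).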